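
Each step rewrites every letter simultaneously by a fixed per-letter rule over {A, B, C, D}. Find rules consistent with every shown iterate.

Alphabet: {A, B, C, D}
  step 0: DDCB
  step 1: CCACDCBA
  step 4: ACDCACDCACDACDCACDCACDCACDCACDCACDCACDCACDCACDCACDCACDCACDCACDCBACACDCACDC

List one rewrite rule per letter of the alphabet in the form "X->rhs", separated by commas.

  step 0 ⇒ step 1: DDCB ⇒ C·C·ACD·CBA
    B ↦ CBA
    C ↦ ACD
    D ↦ C
    A ↦ C  (constrained at step 1)

A->C, B->CBA, C->ACD, D->C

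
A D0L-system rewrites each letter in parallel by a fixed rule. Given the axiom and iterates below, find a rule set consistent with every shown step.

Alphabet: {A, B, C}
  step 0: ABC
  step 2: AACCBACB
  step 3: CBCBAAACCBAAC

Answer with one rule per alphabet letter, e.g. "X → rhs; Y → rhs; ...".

A->CB, B->AC, C->A

  step 2 ⇒ step 3: AACCBACB ⇒ CB·CB·A·A·AC·CB·A·AC
    A ↦ CB
    B ↦ AC
    C ↦ A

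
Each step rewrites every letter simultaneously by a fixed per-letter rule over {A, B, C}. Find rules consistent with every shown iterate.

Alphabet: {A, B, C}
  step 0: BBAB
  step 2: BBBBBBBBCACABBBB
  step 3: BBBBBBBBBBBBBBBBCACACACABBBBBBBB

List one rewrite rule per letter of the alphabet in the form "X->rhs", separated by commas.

  step 2 ⇒ step 3: BBBBBBBBCACABBBB ⇒ BB·BB·BB·BB·BB·BB·BB·BB·CA·CA·CA·CA·BB·BB·BB·BB
    A ↦ CA
    B ↦ BB
    C ↦ CA

A->CA, B->BB, C->CA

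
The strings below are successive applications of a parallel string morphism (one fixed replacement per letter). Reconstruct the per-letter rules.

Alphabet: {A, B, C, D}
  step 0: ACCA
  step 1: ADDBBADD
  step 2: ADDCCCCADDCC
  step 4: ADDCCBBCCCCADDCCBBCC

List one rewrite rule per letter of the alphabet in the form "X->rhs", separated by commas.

  step 1 ⇒ step 2: ADDBBADD ⇒ ADD·C·C·C·C·ADD·C·C
    A ↦ ADD
    B ↦ C
    D ↦ C
  step 0 ⇒ step 1: ACCA ⇒ ADD·B·B·ADD
    C ↦ B

A->ADD, B->C, C->B, D->C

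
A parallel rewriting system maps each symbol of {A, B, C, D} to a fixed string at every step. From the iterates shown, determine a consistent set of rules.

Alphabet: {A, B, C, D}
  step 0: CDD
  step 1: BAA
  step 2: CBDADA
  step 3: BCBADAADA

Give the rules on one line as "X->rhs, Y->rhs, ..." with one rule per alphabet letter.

  step 2 ⇒ step 3: CBDADA ⇒ B·CB·A·DA·A·DA
    A ↦ DA
    B ↦ CB
    C ↦ B
    D ↦ A

A->DA, B->CB, C->B, D->A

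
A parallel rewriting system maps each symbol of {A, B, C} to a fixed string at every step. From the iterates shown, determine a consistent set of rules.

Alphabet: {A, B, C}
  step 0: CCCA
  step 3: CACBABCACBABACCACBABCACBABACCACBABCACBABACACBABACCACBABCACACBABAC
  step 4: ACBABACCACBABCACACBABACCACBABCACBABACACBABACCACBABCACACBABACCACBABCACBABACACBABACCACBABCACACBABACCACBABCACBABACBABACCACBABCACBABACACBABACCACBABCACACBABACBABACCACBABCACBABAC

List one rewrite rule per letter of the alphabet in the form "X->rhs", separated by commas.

A->BAB, B->CAC, C->AC

  step 3 ⇒ step 4: CACBABCACBABACCACBABCACBABACCACBABCACBABACACBABACCACBABCACACBABAC ⇒ AC·BAB·AC·CAC·BAB·CAC·AC·BAB·AC·CAC·BAB·CAC·BAB·AC·AC·BAB·AC·CAC·BAB·CAC·AC·BAB·AC·CAC·BAB·CAC·BAB·AC·AC·BAB·AC·CAC·BAB·CAC·AC·BAB·AC·CAC·BAB·CAC·BAB·AC·BAB·AC·CAC·BAB·CAC·BAB·AC·AC·BAB·AC·CAC·BAB·CAC·AC·BAB·AC·BAB·AC·CAC·BAB·CAC·BAB·AC
    A ↦ BAB
    B ↦ CAC
    C ↦ AC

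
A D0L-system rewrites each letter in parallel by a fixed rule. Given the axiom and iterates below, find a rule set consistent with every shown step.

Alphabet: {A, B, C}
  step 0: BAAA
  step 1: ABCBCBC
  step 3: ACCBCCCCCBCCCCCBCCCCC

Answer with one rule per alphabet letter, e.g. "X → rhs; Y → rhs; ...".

  step 0 ⇒ step 1: BAAA ⇒ A·BC·BC·BC
    A ↦ BC
    B ↦ A
    C ↦ CC  (constrained at step 1)

A->BC, B->A, C->CC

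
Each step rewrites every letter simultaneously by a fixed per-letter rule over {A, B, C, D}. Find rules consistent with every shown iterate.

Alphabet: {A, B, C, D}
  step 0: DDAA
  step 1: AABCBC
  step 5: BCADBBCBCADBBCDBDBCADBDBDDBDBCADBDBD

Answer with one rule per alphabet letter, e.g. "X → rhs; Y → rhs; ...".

A->BC, B->DB, C->D, D->A

  step 0 ⇒ step 1: DDAA ⇒ A·A·BC·BC
    A ↦ BC
    D ↦ A
    B ↦ DB  (constrained at step 1)
    C ↦ D  (constrained at step 1)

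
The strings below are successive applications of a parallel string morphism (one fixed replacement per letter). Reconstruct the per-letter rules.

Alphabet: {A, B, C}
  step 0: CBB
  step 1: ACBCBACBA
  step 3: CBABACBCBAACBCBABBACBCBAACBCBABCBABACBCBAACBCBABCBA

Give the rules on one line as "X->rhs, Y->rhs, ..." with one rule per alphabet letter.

  step 0 ⇒ step 1: CBB ⇒ ACB·CBA·CBA
    B ↦ CBA
    C ↦ ACB
    A ↦ B  (constrained at step 1)

A->B, B->CBA, C->ACB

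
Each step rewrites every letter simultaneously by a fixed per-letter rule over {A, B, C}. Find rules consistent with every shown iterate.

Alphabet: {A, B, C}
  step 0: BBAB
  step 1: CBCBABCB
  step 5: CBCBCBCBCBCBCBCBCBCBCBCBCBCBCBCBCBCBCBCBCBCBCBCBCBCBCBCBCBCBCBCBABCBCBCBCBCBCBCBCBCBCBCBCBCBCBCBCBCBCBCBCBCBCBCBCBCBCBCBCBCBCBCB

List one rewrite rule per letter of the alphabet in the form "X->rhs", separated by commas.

A->AB, B->CB, C->CB

  step 0 ⇒ step 1: BBAB ⇒ CB·CB·AB·CB
    A ↦ AB
    B ↦ CB
    C ↦ CB  (constrained at step 1)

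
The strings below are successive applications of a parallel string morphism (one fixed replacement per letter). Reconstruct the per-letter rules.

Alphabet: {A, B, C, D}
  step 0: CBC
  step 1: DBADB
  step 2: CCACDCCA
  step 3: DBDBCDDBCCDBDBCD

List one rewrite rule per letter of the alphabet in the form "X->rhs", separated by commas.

  step 2 ⇒ step 3: CCACDCCA ⇒ DB·DB·CD·DB·CC·DB·DB·CD
    A ↦ CD
    C ↦ DB
    D ↦ CC
  step 0 ⇒ step 1: CBC ⇒ DB·A·DB
    B ↦ A

A->CD, B->A, C->DB, D->CC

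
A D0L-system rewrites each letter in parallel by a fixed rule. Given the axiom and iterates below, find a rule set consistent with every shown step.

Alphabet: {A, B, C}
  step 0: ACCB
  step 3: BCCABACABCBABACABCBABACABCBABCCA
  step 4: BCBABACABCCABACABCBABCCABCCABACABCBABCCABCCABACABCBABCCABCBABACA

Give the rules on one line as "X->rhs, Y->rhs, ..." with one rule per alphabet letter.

  step 3 ⇒ step 4: BCCABACABCBABACABCBABACABCBABCCA ⇒ BC·BA·BA·CA·BC·CA·BA·CA·BC·BA·BC·CA·BC·CA·BA·CA·BC·BA·BC·CA·BC·CA·BA·CA·BC·BA·BC·CA·BC·BA·BA·CA
    A ↦ CA
    B ↦ BC
    C ↦ BA

A->CA, B->BC, C->BA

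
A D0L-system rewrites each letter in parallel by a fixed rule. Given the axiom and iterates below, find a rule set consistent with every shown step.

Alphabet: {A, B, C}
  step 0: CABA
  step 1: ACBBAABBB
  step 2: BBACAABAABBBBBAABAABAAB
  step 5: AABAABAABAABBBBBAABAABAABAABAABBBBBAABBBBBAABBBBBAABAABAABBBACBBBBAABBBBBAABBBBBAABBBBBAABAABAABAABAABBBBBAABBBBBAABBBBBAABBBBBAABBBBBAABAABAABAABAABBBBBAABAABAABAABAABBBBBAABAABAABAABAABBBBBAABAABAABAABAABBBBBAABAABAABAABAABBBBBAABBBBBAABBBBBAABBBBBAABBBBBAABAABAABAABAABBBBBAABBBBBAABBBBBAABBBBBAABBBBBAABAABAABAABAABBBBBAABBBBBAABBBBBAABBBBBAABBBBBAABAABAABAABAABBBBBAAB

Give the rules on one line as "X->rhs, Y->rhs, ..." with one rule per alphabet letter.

A->BB, B->AAB, C->AC

  step 1 ⇒ step 2: ACBBAABBB ⇒ BB·AC·AAB·AAB·BB·BB·AAB·AAB·AAB
    A ↦ BB
    B ↦ AAB
    C ↦ AC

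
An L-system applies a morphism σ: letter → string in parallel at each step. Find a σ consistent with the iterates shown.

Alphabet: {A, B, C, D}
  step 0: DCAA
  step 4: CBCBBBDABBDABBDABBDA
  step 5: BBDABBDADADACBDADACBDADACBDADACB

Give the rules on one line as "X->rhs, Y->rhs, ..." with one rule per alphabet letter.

A->B, B->DA, C->BB, D->C

  step 4 ⇒ step 5: CBCBBBDABBDABBDABBDA ⇒ BB·DA·BB·DA·DA·DA·C·B·DA·DA·C·B·DA·DA·C·B·DA·DA·C·B
    A ↦ B
    B ↦ DA
    C ↦ BB
    D ↦ C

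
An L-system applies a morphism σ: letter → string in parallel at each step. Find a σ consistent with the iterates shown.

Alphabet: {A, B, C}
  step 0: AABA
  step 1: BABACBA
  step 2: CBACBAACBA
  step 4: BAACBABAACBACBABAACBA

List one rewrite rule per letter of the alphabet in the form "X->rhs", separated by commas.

  step 1 ⇒ step 2: BABACBA ⇒ C·BA·C·BA·A·C·BA
    A ↦ BA
    B ↦ C
    C ↦ A

A->BA, B->C, C->A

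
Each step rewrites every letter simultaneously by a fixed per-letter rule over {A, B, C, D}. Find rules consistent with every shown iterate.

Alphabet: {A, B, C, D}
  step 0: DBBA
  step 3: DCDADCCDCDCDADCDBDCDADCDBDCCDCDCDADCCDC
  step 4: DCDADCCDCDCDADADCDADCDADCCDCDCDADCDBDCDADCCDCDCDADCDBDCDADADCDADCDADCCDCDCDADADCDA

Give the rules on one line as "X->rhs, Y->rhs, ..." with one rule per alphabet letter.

  step 3 ⇒ step 4: DCDADCCDCDCDADCDBDCDADCDBDCCDCDCDADCCDC ⇒ DC·DA·DC·CDC·DC·DA·DA·DC·DA·DC·DA·DC·CDC·DC·DA·DC·DB·DC·DA·DC·CDC·DC·DA·DC·DB·DC·DA·DA·DC·DA·DC·DA·DC·CDC·DC·DA·DA·DC·DA
    A ↦ CDC
    B ↦ DB
    C ↦ DA
    D ↦ DC

A->CDC, B->DB, C->DA, D->DC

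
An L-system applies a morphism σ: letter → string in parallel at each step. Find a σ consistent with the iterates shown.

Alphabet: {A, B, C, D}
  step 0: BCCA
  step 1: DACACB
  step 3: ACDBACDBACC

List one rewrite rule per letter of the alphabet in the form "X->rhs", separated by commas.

  step 0 ⇒ step 1: BCCA ⇒ D·AC·AC·B
    A ↦ B
    B ↦ D
    C ↦ AC
    D ↦ C  (constrained at step 1)

A->B, B->D, C->AC, D->C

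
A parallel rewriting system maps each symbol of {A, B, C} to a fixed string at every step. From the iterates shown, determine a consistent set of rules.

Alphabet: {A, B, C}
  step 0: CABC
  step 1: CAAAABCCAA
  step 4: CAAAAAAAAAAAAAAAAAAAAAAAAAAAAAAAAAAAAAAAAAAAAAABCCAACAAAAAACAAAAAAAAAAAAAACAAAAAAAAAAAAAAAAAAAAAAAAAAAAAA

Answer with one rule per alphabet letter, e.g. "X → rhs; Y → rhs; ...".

  step 0 ⇒ step 1: CABC ⇒ CAA·AA·BC·CAA
    A ↦ AA
    B ↦ BC
    C ↦ CAA

A->AA, B->BC, C->CAA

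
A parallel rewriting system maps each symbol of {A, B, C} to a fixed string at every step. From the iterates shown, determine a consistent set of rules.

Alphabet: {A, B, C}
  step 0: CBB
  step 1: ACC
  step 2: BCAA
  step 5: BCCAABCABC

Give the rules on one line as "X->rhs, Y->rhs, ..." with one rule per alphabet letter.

A->BC, B->C, C->A

  step 1 ⇒ step 2: ACC ⇒ BC·A·A
    A ↦ BC
    C ↦ A
  step 0 ⇒ step 1: CBB ⇒ A·C·C
    B ↦ C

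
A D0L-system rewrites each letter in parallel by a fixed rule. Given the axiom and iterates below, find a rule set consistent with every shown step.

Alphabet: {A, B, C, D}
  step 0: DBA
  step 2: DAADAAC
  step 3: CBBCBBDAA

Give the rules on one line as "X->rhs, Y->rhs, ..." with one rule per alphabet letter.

A->B, B->C, C->DAA, D->C

  step 2 ⇒ step 3: DAADAAC ⇒ C·B·B·C·B·B·DAA
    A ↦ B
    C ↦ DAA
    D ↦ C
    B ↦ C  (constrained at step 0)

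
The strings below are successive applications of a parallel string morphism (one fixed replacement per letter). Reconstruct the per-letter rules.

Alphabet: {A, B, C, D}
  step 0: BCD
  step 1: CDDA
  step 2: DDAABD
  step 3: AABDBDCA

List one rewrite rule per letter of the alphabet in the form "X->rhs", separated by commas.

  step 2 ⇒ step 3: DDAABD ⇒ A·A·BD·BD·C·A
    A ↦ BD
    B ↦ C
    D ↦ A
  step 0 ⇒ step 1: BCD ⇒ C·DD·A
    C ↦ DD

A->BD, B->C, C->DD, D->A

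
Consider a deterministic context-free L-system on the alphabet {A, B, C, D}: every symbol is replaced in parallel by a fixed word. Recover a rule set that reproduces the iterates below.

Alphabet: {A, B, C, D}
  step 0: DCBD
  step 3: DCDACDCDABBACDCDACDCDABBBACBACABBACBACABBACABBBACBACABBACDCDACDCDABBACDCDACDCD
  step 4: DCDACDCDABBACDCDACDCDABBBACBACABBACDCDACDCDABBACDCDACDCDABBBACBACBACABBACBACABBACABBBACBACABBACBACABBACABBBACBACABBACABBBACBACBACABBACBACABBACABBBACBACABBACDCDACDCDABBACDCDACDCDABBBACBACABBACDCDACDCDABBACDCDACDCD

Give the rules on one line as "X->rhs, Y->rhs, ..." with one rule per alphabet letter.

A->ABB, B->BAC, C->AC, D->DCD

  step 3 ⇒ step 4: DCDACDCDABBACDCDACDCDABBBACBACABBACBACABBACABBBACBACABBACDCDACDCDABBACDCDACDCD ⇒ DCD·AC·DCD·ABB·AC·DCD·AC·DCD·ABB·BAC·BAC·ABB·AC·DCD·AC·DCD·ABB·AC·DCD·AC·DCD·ABB·BAC·BAC·BAC·ABB·AC·BAC·ABB·AC·ABB·BAC·BAC·ABB·AC·BAC·ABB·AC·ABB·BAC·BAC·ABB·AC·ABB·BAC·BAC·BAC·ABB·AC·BAC·ABB·AC·ABB·BAC·BAC·ABB·AC·DCD·AC·DCD·ABB·AC·DCD·AC·DCD·ABB·BAC·BAC·ABB·AC·DCD·AC·DCD·ABB·AC·DCD·AC·DCD
    A ↦ ABB
    B ↦ BAC
    C ↦ AC
    D ↦ DCD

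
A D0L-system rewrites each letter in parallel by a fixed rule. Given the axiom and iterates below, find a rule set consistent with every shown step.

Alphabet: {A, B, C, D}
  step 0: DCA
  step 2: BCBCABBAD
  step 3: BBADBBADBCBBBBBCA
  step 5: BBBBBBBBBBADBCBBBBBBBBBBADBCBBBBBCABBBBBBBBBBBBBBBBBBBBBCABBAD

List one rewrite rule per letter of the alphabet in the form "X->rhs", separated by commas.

  step 2 ⇒ step 3: BCBCABBAD ⇒ BB·AD·BB·AD·BC·BB·BB·BC·A
    A ↦ BC
    B ↦ BB
    C ↦ AD
    D ↦ A

A->BC, B->BB, C->AD, D->A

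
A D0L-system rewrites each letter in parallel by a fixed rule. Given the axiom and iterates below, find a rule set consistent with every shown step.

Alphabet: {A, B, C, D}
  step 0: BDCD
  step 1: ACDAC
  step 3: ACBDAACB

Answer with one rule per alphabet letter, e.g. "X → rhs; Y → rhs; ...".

  step 0 ⇒ step 1: BDCD ⇒ A·C·DA·C
    B ↦ A
    C ↦ DA
    D ↦ C
    A ↦ B  (constrained at step 1)

A->B, B->A, C->DA, D->C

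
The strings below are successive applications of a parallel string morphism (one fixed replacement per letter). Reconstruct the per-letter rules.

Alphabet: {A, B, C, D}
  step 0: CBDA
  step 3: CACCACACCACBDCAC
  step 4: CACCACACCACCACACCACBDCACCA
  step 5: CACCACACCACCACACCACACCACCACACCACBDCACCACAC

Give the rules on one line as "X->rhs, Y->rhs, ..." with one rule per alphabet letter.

A->C, B->C, C->CA, D->BD

  step 4 ⇒ step 5: CACCACACCACCACACCACBDCACCA ⇒ CA·C·CA·CA·C·CA·C·CA·CA·C·CA·CA·C·CA·C·CA·CA·C·CA·C·BD·CA·C·CA·CA·C
    A ↦ C
    B ↦ C
    C ↦ CA
    D ↦ BD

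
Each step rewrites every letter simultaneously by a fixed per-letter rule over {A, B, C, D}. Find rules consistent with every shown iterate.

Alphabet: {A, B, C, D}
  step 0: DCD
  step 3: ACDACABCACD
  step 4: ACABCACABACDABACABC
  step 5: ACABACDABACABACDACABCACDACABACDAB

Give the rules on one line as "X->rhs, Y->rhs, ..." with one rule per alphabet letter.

  step 4 ⇒ step 5: ACABCACABACDABACABC ⇒ AC·AB·AC·D·AB·AC·AB·AC·D·AC·AB·C·AC·D·AC·AB·AC·D·AB
    A ↦ AC
    B ↦ D
    C ↦ AB
    D ↦ C

A->AC, B->D, C->AB, D->C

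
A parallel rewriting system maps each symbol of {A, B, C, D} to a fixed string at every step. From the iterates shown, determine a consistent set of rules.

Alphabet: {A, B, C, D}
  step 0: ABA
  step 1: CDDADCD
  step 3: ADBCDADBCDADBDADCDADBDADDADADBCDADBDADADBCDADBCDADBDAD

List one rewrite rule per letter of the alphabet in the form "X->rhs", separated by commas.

  step 0 ⇒ step 1: ABA ⇒ CD·DAD·CD
    A ↦ CD
    B ↦ DAD
    C ↦ DAD  (constrained at step 1)
    D ↦ ADB  (constrained at step 1)

A->CD, B->DAD, C->DAD, D->ADB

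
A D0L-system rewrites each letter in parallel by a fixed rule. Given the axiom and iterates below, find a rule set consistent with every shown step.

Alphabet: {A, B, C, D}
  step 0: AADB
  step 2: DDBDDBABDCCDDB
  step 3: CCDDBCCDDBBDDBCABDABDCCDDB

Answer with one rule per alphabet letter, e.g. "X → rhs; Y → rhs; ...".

  step 2 ⇒ step 3: DDBDDBABDCCDDB ⇒ C·C·DDB·C·C·DDB·B·DDB·C·ABD·ABD·C·C·DDB
    A ↦ B
    B ↦ DDB
    C ↦ ABD
    D ↦ C

A->B, B->DDB, C->ABD, D->C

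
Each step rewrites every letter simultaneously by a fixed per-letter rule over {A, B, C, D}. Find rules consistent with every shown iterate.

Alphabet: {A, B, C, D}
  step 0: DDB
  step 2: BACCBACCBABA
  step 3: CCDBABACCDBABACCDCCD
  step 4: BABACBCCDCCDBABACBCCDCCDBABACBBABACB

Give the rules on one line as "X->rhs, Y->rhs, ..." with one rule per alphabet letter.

  step 3 ⇒ step 4: CCDBABACCDBABACCDCCD ⇒ BA·BA·CB·CC·D·CC·D·BA·BA·CB·CC·D·CC·D·BA·BA·CB·BA·BA·CB
    A ↦ D
    B ↦ CC
    C ↦ BA
    D ↦ CB

A->D, B->CC, C->BA, D->CB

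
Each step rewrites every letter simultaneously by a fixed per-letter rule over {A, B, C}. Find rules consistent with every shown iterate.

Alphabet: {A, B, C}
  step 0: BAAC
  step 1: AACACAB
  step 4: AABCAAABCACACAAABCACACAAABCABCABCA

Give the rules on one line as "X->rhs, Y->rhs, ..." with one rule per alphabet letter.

A->CA, B->AA, C->B

  step 0 ⇒ step 1: BAAC ⇒ AA·CA·CA·B
    A ↦ CA
    B ↦ AA
    C ↦ B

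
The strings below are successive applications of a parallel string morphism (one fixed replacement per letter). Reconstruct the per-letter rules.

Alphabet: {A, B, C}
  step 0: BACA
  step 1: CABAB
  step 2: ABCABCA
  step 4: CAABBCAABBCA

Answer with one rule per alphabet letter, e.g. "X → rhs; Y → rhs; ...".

  step 1 ⇒ step 2: CABAB ⇒ A·B·CA·B·CA
    A ↦ B
    B ↦ CA
    C ↦ A

A->B, B->CA, C->A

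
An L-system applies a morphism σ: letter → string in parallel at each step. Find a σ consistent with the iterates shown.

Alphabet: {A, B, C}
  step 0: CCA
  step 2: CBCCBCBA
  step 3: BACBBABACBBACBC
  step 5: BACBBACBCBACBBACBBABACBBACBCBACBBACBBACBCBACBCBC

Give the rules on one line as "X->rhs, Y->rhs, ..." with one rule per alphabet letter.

  step 2 ⇒ step 3: CBCCBCBA ⇒ BA·CB·BA·BA·CB·BA·CB·C
    A ↦ C
    B ↦ CB
    C ↦ BA

A->C, B->CB, C->BA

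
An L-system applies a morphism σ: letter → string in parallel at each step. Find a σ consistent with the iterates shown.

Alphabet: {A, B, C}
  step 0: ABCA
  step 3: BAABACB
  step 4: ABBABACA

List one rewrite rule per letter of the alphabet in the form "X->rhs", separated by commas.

A->B, B->A, C->AC

  step 3 ⇒ step 4: BAABACB ⇒ A·B·B·A·B·AC·A
    A ↦ B
    B ↦ A
    C ↦ AC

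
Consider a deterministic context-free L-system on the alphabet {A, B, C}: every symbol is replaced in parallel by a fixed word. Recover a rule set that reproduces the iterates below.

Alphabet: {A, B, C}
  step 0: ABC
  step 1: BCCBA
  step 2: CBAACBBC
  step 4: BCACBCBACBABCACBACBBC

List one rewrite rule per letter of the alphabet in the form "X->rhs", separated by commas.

A->BC, B->CB, C->A

  step 1 ⇒ step 2: BCCBA ⇒ CB·A·A·CB·BC
    A ↦ BC
    B ↦ CB
    C ↦ A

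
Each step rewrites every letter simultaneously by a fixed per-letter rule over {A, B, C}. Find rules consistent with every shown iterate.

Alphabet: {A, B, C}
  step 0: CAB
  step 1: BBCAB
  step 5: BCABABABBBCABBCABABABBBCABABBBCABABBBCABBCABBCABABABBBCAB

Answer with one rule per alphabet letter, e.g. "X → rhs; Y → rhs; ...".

  step 0 ⇒ step 1: CAB ⇒ B·BC·AB
    A ↦ BC
    B ↦ AB
    C ↦ B

A->BC, B->AB, C->B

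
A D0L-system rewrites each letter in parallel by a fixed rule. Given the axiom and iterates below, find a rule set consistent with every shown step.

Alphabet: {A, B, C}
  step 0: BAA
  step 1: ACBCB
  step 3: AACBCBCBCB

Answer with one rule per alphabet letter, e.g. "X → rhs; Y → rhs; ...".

  step 0 ⇒ step 1: BAA ⇒ A·CB·CB
    A ↦ CB
    B ↦ A
    C ↦ A  (constrained at step 1)

A->CB, B->A, C->A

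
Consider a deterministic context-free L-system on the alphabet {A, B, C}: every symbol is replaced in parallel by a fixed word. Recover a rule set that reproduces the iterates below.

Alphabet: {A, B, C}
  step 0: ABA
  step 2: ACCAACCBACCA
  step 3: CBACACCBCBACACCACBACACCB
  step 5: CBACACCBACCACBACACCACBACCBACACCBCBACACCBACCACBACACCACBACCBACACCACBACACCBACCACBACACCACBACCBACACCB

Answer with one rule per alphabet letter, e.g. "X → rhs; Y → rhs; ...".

  step 2 ⇒ step 3: ACCAACCBACCA ⇒ CB·AC·AC·CB·CB·AC·AC·CA·CB·AC·AC·CB
    A ↦ CB
    B ↦ CA
    C ↦ AC

A->CB, B->CA, C->AC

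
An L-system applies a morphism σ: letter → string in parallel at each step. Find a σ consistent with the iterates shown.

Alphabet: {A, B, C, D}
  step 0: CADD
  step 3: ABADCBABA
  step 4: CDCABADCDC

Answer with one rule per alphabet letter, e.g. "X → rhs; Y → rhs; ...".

A->C, B->D, C->BA, D->A

  step 3 ⇒ step 4: ABADCBABA ⇒ C·D·C·A·BA·D·C·D·C
    A ↦ C
    B ↦ D
    C ↦ BA
    D ↦ A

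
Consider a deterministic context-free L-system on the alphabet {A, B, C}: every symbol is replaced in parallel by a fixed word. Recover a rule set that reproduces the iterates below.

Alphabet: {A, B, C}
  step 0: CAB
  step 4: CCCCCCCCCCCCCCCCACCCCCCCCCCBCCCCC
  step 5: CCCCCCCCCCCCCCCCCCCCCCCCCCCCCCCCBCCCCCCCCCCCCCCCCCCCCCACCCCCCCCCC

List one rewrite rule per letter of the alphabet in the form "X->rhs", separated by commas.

A->BC, B->A, C->CC

  step 4 ⇒ step 5: CCCCCCCCCCCCCCCCACCCCCCCCCCBCCCCC ⇒ CC·CC·CC·CC·CC·CC·CC·CC·CC·CC·CC·CC·CC·CC·CC·CC·BC·CC·CC·CC·CC·CC·CC·CC·CC·CC·CC·A·CC·CC·CC·CC·CC
    A ↦ BC
    B ↦ A
    C ↦ CC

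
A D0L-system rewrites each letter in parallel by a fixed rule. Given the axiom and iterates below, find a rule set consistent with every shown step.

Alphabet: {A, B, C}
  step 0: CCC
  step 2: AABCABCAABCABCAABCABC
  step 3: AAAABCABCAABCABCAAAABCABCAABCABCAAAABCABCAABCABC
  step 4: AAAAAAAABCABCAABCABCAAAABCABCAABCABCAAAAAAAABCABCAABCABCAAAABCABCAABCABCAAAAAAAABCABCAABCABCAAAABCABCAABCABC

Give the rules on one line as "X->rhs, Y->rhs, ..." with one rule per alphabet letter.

  step 3 ⇒ step 4: AAAABCABCAABCABCAAAABCABCAABCABCAAAABCABCAABCABC ⇒ AA·AA·AA·AA·BC·ABC·AA·BC·ABC·AA·AA·BC·ABC·AA·BC·ABC·AA·AA·AA·AA·BC·ABC·AA·BC·ABC·AA·AA·BC·ABC·AA·BC·ABC·AA·AA·AA·AA·BC·ABC·AA·BC·ABC·AA·AA·BC·ABC·AA·BC·ABC
    A ↦ AA
    B ↦ BC
    C ↦ ABC

A->AA, B->BC, C->ABC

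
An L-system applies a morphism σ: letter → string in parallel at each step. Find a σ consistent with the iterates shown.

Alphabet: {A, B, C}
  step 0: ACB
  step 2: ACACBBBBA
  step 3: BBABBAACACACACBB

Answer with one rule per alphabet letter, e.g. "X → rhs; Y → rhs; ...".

  step 2 ⇒ step 3: ACACBBBBA ⇒ BB·A·BB·A·AC·AC·AC·AC·BB
    A ↦ BB
    B ↦ AC
    C ↦ A

A->BB, B->AC, C->A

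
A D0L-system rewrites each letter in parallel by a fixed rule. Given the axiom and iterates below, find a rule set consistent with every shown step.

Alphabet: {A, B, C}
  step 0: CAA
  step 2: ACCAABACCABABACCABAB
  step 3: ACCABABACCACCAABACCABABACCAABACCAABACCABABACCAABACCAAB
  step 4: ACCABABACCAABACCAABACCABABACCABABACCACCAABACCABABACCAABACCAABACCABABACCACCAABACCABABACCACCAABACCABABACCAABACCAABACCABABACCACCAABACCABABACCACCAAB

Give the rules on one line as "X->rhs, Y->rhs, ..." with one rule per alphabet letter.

  step 3 ⇒ step 4: ACCABABACCACCAABACCABABACCAABACCAABACCABABACCAABACCAAB ⇒ ACC·AB·AB·ACC·AAB·ACC·AAB·ACC·AB·AB·ACC·AB·AB·ACC·ACC·AAB·ACC·AB·AB·ACC·AAB·ACC·AAB·ACC·AB·AB·ACC·ACC·AAB·ACC·AB·AB·ACC·ACC·AAB·ACC·AB·AB·ACC·AAB·ACC·AAB·ACC·AB·AB·ACC·ACC·AAB·ACC·AB·AB·ACC·ACC·AAB
    A ↦ ACC
    B ↦ AAB
    C ↦ AB

A->ACC, B->AAB, C->AB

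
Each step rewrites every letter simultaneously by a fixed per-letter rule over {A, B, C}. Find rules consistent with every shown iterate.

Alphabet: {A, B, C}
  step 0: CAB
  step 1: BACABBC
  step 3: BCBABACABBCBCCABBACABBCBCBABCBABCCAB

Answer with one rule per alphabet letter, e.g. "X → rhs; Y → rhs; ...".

  step 0 ⇒ step 1: CAB ⇒ BA·CAB·BC
    A ↦ CAB
    B ↦ BC
    C ↦ BA

A->CAB, B->BC, C->BA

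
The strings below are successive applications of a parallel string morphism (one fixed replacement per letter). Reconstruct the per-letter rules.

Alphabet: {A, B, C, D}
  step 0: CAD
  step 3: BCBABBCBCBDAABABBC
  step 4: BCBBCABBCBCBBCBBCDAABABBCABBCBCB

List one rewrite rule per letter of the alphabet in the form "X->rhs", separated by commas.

  step 3 ⇒ step 4: BCBABBCBCBDAABABBC ⇒ BC·B·BC·AB·BC·BC·B·BC·B·BC·DA·AB·AB·BC·AB·BC·BC·B
    A ↦ AB
    B ↦ BC
    C ↦ B
    D ↦ DA

A->AB, B->BC, C->B, D->DA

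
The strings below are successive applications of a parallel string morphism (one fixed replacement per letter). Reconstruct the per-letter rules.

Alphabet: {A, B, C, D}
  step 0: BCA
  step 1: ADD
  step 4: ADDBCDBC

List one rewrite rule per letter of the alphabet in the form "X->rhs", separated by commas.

  step 0 ⇒ step 1: BCA ⇒ A·D·D
    A ↦ D
    B ↦ A
    C ↦ D
    D ↦ BC  (constrained at step 1)

A->D, B->A, C->D, D->BC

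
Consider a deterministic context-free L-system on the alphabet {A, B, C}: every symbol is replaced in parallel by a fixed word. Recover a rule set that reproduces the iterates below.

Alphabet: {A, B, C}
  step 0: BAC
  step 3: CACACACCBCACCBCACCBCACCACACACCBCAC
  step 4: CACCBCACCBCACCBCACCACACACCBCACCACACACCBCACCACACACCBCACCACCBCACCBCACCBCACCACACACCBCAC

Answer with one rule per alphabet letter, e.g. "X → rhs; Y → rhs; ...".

A->CB, B->A, C->CAC

  step 3 ⇒ step 4: CACACACCBCACCBCACCBCACCACACACCBCAC ⇒ CAC·CB·CAC·CB·CAC·CB·CAC·CAC·A·CAC·CB·CAC·CAC·A·CAC·CB·CAC·CAC·A·CAC·CB·CAC·CAC·CB·CAC·CB·CAC·CB·CAC·CAC·A·CAC·CB·CAC
    A ↦ CB
    B ↦ A
    C ↦ CAC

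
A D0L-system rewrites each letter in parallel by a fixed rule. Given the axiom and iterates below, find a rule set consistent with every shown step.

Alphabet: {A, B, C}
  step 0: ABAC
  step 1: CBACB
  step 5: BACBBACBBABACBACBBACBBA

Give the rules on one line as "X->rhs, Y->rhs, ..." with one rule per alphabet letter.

  step 0 ⇒ step 1: ABAC ⇒ C·BA·C·B
    A ↦ C
    B ↦ BA
    C ↦ B

A->C, B->BA, C->B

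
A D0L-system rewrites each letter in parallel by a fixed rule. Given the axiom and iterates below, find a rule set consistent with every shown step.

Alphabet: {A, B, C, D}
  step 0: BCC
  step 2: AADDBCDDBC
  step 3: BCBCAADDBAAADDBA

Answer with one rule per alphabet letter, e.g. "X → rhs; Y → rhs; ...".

  step 2 ⇒ step 3: AADDBCDDBC ⇒ BC·BC·A·A·DD·BA·A·A·DD·BA
    A ↦ BC
    B ↦ DD
    C ↦ BA
    D ↦ A

A->BC, B->DD, C->BA, D->A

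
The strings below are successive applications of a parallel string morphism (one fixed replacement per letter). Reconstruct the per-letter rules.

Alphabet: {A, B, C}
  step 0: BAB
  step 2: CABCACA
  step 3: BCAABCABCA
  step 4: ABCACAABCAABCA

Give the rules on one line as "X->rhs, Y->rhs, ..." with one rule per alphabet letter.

A->CA, B->A, C->B

  step 3 ⇒ step 4: BCAABCABCA ⇒ A·B·CA·CA·A·B·CA·A·B·CA
    A ↦ CA
    B ↦ A
    C ↦ B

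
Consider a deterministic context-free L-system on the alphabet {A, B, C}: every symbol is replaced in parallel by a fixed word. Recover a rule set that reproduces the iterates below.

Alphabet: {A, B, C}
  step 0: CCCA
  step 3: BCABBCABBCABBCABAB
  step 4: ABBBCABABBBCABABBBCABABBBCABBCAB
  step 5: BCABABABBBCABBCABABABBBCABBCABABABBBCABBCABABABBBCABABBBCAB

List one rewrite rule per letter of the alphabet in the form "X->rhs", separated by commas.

  step 4 ⇒ step 5: ABBBCABABBBCABABBBCABABBBCABBCAB ⇒ BC·AB·AB·AB·B·BC·AB·BC·AB·AB·AB·B·BC·AB·BC·AB·AB·AB·B·BC·AB·BC·AB·AB·AB·B·BC·AB·AB·B·BC·AB
    A ↦ BC
    B ↦ AB
    C ↦ B

A->BC, B->AB, C->B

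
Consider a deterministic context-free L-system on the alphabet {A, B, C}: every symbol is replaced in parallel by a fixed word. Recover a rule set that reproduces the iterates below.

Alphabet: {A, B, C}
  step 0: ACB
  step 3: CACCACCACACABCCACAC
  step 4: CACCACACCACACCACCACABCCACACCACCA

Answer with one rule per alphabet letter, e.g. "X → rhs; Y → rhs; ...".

A->C, B->ABC, C->CA

  step 3 ⇒ step 4: CACCACCACACABCCACAC ⇒ CA·C·CA·CA·C·CA·CA·C·CA·C·CA·C·ABC·CA·CA·C·CA·C·CA
    A ↦ C
    B ↦ ABC
    C ↦ CA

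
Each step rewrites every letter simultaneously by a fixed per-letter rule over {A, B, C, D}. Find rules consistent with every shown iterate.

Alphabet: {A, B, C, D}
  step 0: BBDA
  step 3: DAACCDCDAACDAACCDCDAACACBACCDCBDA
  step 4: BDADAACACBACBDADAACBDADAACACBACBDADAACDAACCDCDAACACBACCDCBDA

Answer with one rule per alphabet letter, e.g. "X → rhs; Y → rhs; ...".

A->DA, B->CDC, C->AC, D->B

  step 3 ⇒ step 4: DAACCDCDAACDAACCDCDAACACBACCDCBDA ⇒ B·DA·DA·AC·AC·B·AC·B·DA·DA·AC·B·DA·DA·AC·AC·B·AC·B·DA·DA·AC·DA·AC·CDC·DA·AC·AC·B·AC·CDC·B·DA
    A ↦ DA
    B ↦ CDC
    C ↦ AC
    D ↦ B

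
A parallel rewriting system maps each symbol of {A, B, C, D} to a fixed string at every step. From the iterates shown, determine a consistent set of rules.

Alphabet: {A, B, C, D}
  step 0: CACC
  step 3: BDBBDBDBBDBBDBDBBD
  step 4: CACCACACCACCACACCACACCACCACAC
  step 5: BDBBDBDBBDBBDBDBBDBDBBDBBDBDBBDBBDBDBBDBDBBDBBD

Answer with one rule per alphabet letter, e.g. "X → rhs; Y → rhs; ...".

  step 4 ⇒ step 5: CACCACACCACCACACCACACCACCACAC ⇒ BD·B·BD·BD·B·BD·B·BD·BD·B·BD·BD·B·BD·B·BD·BD·B·BD·B·BD·BD·B·BD·BD·B·BD·B·BD
    A ↦ B
    C ↦ BD
  step 3 ⇒ step 4: BDBBDBDBBDBBDBDBBD ⇒ CA·C·CA·CA·C·CA·C·CA·CA·C·CA·CA·C·CA·C·CA·CA·C
    B ↦ CA
  step 3 ⇒ step 4: BDBBDBDBBDBBDBDBBD ⇒ CA·C·CA·CA·C·CA·C·CA·CA·C·CA·CA·C·CA·C·CA·CA·C
    D ↦ C

A->B, B->CA, C->BD, D->C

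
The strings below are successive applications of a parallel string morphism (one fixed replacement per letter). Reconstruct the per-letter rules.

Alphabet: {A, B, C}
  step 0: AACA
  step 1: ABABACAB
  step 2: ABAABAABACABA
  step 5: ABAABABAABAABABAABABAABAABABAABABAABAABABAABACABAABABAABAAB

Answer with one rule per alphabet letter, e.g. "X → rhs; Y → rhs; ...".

  step 1 ⇒ step 2: ABABACAB ⇒ AB·A·AB·A·AB·AC·AB·A
    A ↦ AB
    B ↦ A
    C ↦ AC

A->AB, B->A, C->AC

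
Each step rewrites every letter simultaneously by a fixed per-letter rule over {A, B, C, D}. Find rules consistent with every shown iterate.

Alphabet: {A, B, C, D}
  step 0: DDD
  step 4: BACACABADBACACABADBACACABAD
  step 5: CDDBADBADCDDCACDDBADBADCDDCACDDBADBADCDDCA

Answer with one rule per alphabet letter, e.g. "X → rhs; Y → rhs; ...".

  step 4 ⇒ step 5: BACACABADBACACABADBACACABAD ⇒ CD·D·BA·D·BA·D·CD·D·CA·CD·D·BA·D·BA·D·CD·D·CA·CD·D·BA·D·BA·D·CD·D·CA
    A ↦ D
    B ↦ CD
    C ↦ BA
    D ↦ CA

A->D, B->CD, C->BA, D->CA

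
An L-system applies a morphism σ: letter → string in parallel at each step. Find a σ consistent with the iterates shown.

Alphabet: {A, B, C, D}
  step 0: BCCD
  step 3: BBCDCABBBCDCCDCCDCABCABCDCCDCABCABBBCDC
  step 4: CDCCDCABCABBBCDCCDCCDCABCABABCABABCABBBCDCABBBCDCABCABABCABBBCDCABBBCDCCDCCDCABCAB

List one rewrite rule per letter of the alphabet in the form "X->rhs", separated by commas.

A->BB, B->CDC, C->AB, D->C

  step 3 ⇒ step 4: BBCDCABBBCDCCDCCDCABCABCDCCDCABCABBBCDC ⇒ CDC·CDC·AB·C·AB·BB·CDC·CDC·CDC·AB·C·AB·AB·C·AB·AB·C·AB·BB·CDC·AB·BB·CDC·AB·C·AB·AB·C·AB·BB·CDC·AB·BB·CDC·CDC·CDC·AB·C·AB
    A ↦ BB
    B ↦ CDC
    C ↦ AB
    D ↦ C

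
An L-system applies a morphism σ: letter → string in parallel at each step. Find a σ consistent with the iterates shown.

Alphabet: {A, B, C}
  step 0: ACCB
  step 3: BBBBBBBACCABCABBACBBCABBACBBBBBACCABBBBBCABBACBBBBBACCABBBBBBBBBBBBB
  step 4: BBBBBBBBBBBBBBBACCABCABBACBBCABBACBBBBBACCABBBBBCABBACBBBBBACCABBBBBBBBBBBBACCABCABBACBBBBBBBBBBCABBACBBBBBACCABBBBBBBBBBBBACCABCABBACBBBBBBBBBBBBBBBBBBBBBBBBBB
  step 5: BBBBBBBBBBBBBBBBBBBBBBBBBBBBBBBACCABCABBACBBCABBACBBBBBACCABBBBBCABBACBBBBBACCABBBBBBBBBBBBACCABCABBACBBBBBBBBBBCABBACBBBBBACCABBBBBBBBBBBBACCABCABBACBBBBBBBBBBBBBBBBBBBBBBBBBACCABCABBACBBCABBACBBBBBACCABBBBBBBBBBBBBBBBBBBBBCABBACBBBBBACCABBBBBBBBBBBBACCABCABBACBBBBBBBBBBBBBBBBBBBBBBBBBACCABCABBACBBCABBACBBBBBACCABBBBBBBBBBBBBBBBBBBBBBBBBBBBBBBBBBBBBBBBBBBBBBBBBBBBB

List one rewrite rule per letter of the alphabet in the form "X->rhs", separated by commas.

  step 4 ⇒ step 5: BBBBBBBBBBBBBBBACCABCABBACBBCABBACBBBBBACCABBBBBCABBACBBBBBACCABBBBBBBBBBBBACCABCABBACBBBBBBBBBBCABBACBBBBBACCABBBBBBBBBBBBACCABCABBACBBBBBBBBBBBBBBBBBBBBBBBBBB ⇒ BB·BB·BB·BB·BB·BB·BB·BB·BB·BB·BB·BB·BB·BB·BB·BAC·CAB·CAB·BAC·BB·CAB·BAC·BB·BB·BAC·CAB·BB·BB·CAB·BAC·BB·BB·BAC·CAB·BB·BB·BB·BB·BB·BAC·CAB·CAB·BAC·BB·BB·BB·BB·BB·CAB·BAC·BB·BB·BAC·CAB·BB·BB·BB·BB·BB·BAC·CAB·CAB·BAC·BB·BB·BB·BB·BB·BB·BB·BB·BB·BB·BB·BB·BAC·CAB·CAB·BAC·BB·CAB·BAC·BB·BB·BAC·CAB·BB·BB·BB·BB·BB·BB·BB·BB·BB·BB·CAB·BAC·BB·BB·BAC·CAB·BB·BB·BB·BB·BB·BAC·CAB·CAB·BAC·BB·BB·BB·BB·BB·BB·BB·BB·BB·BB·BB·BB·BAC·CAB·CAB·BAC·BB·CAB·BAC·BB·BB·BAC·CAB·BB·BB·BB·BB·BB·BB·BB·BB·BB·BB·BB·BB·BB·BB·BB·BB·BB·BB·BB·BB·BB·BB·BB·BB·BB·BB
    A ↦ BAC
    B ↦ BB
    C ↦ CAB

A->BAC, B->BB, C->CAB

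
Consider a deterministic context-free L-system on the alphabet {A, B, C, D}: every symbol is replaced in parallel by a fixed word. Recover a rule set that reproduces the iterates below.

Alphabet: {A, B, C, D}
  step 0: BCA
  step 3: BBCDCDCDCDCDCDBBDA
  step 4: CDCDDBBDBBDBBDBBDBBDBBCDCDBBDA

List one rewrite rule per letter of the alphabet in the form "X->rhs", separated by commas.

  step 3 ⇒ step 4: BBCDCDCDCDCDCDBBDA ⇒ CD·CD·D·BB·D·BB·D·BB·D·BB·D·BB·D·BB·CD·CD·BB·DA
    A ↦ DA
    B ↦ CD
    C ↦ D
    D ↦ BB

A->DA, B->CD, C->D, D->BB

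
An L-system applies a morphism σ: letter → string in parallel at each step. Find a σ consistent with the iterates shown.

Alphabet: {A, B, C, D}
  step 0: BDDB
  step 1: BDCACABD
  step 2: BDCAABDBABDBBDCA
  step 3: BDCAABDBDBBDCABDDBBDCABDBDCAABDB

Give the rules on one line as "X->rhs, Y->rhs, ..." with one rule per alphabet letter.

A->DB, B->BD, C->AB, D->CA

  step 2 ⇒ step 3: BDCAABDBABDBBDCA ⇒ BD·CA·AB·DB·DB·BD·CA·BD·DB·BD·CA·BD·BD·CA·AB·DB
    A ↦ DB
    B ↦ BD
    C ↦ AB
    D ↦ CA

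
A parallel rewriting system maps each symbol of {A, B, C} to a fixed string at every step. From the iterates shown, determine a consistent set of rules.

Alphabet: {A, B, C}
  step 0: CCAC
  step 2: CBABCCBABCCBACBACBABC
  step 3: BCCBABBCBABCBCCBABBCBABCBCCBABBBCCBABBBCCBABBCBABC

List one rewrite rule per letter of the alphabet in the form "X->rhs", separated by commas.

A->BB, B->CBA, C->BC

  step 2 ⇒ step 3: CBABCCBABCCBACBACBABC ⇒ BC·CBA·BB·CBA·BC·BC·CBA·BB·CBA·BC·BC·CBA·BB·BC·CBA·BB·BC·CBA·BB·CBA·BC
    A ↦ BB
    B ↦ CBA
    C ↦ BC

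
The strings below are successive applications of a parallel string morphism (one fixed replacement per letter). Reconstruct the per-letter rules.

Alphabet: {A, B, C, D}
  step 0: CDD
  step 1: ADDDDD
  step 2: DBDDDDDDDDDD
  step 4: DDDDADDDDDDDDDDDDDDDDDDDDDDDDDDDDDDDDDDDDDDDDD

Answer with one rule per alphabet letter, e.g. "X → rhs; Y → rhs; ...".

  step 1 ⇒ step 2: ADDDDD ⇒ DB·DD·DD·DD·DD·DD
    A ↦ DB
    D ↦ DD
    B ↦ C  (constrained at step 2)
  step 0 ⇒ step 1: CDD ⇒ AD·DD·DD
    C ↦ AD

A->DB, B->C, C->AD, D->DD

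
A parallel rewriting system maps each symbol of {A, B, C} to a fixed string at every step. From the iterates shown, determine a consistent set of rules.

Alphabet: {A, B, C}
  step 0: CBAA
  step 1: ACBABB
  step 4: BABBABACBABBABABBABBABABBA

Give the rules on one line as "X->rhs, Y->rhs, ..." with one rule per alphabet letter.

  step 0 ⇒ step 1: CBAA ⇒ AC·BA·B·B
    A ↦ B
    B ↦ BA
    C ↦ AC

A->B, B->BA, C->AC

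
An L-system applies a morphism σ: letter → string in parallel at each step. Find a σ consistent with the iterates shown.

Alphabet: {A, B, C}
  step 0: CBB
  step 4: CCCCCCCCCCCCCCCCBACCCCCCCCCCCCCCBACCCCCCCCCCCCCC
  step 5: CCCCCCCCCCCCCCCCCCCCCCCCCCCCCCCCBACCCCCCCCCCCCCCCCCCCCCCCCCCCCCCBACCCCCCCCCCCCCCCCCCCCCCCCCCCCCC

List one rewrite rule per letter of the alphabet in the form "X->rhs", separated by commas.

  step 4 ⇒ step 5: CCCCCCCCCCCCCCCCBACCCCCCCCCCCCCCBACCCCCCCCCCCCCC ⇒ CC·CC·CC·CC·CC·CC·CC·CC·CC·CC·CC·CC·CC·CC·CC·CC·BA·CC·CC·CC·CC·CC·CC·CC·CC·CC·CC·CC·CC·CC·CC·CC·BA·CC·CC·CC·CC·CC·CC·CC·CC·CC·CC·CC·CC·CC·CC·CC
    A ↦ CC
    B ↦ BA
    C ↦ CC

A->CC, B->BA, C->CC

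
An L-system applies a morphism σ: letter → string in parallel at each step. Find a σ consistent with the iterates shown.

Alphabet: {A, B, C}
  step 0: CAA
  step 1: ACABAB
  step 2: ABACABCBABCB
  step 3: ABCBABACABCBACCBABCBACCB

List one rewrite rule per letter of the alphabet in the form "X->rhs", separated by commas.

  step 2 ⇒ step 3: ABACABCBABCB ⇒ AB·CB·AB·AC·AB·CB·AC·CB·AB·CB·AC·CB
    A ↦ AB
    B ↦ CB
    C ↦ AC

A->AB, B->CB, C->AC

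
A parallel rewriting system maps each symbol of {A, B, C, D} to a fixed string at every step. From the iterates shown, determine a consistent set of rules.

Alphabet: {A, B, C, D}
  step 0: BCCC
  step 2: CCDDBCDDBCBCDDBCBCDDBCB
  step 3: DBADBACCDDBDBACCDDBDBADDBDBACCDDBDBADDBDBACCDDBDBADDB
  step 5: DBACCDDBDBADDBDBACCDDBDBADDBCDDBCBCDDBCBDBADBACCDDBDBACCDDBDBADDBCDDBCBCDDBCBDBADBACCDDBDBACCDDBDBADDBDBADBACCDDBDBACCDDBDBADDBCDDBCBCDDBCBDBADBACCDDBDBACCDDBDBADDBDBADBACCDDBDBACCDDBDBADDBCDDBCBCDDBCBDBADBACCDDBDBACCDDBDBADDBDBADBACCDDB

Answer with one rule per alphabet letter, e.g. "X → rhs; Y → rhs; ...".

A->CB, B->DDB, C->DBA, D->C

  step 2 ⇒ step 3: CCDDBCDDBCBCDDBCBCDDBCB ⇒ DBA·DBA·C·C·DDB·DBA·C·C·DDB·DBA·DDB·DBA·C·C·DDB·DBA·DDB·DBA·C·C·DDB·DBA·DDB
    B ↦ DDB
    C ↦ DBA
    D ↦ C
    A ↦ CB  (constrained at step 3)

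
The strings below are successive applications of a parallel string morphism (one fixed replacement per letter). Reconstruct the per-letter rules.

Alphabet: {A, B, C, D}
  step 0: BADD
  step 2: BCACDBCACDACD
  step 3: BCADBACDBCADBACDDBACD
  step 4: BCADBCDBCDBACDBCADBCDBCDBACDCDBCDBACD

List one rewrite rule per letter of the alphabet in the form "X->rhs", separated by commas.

A->DB, B->BC, C->A, D->CD

  step 3 ⇒ step 4: BCADBACDBCADBACDDBACD ⇒ BC·A·DB·CD·BC·DB·A·CD·BC·A·DB·CD·BC·DB·A·CD·CD·BC·DB·A·CD
    A ↦ DB
    B ↦ BC
    C ↦ A
    D ↦ CD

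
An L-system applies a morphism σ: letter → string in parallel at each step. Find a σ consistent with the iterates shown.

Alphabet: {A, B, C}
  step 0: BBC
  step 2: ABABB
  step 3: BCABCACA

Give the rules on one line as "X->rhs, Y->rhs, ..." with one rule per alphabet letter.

  step 2 ⇒ step 3: ABABB ⇒ B·CA·B·CA·CA
    A ↦ B
    B ↦ CA
    C ↦ A  (constrained at step 0)

A->B, B->CA, C->A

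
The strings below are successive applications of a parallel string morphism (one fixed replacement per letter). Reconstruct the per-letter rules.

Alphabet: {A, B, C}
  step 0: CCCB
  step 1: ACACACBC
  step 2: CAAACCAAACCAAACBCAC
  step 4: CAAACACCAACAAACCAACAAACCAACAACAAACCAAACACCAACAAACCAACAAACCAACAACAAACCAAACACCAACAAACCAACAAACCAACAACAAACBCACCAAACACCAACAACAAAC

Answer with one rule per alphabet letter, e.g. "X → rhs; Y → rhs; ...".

  step 1 ⇒ step 2: ACACACBC ⇒ CAA·AC·CAA·AC·CAA·AC·BC·AC
    A ↦ CAA
    B ↦ BC
    C ↦ AC

A->CAA, B->BC, C->AC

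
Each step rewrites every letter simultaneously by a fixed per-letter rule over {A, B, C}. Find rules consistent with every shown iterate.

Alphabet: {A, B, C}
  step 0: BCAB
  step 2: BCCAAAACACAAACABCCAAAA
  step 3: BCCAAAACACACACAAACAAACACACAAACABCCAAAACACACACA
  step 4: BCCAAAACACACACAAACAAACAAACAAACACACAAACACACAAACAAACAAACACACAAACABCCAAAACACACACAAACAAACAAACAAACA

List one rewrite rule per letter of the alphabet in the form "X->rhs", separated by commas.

A->CA, B->BCC, C->AA

  step 3 ⇒ step 4: BCCAAAACACACACAAACAAACACACAAACABCCAAAACACACACA ⇒ BCC·AA·AA·CA·CA·CA·CA·AA·CA·AA·CA·AA·CA·AA·CA·CA·CA·AA·CA·CA·CA·AA·CA·AA·CA·AA·CA·CA·CA·AA·CA·BCC·AA·AA·CA·CA·CA·CA·AA·CA·AA·CA·AA·CA·AA·CA
    A ↦ CA
    B ↦ BCC
    C ↦ AA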